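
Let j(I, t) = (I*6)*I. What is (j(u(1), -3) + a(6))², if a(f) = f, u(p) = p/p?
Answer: 144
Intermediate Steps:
u(p) = 1
j(I, t) = 6*I² (j(I, t) = (6*I)*I = 6*I²)
(j(u(1), -3) + a(6))² = (6*1² + 6)² = (6*1 + 6)² = (6 + 6)² = 12² = 144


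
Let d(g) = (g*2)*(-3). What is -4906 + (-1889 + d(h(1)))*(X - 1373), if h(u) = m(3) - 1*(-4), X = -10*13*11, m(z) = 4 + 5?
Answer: 5508595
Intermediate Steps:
m(z) = 9
X = -1430 (X = -130*11 = -1430)
h(u) = 13 (h(u) = 9 - 1*(-4) = 9 + 4 = 13)
d(g) = -6*g (d(g) = (2*g)*(-3) = -6*g)
-4906 + (-1889 + d(h(1)))*(X - 1373) = -4906 + (-1889 - 6*13)*(-1430 - 1373) = -4906 + (-1889 - 78)*(-2803) = -4906 - 1967*(-2803) = -4906 + 5513501 = 5508595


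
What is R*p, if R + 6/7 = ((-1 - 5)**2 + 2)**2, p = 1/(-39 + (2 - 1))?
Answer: -5051/133 ≈ -37.977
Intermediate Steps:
p = -1/38 (p = 1/(-39 + 1) = 1/(-38) = -1/38 ≈ -0.026316)
R = 10102/7 (R = -6/7 + ((-1 - 5)**2 + 2)**2 = -6/7 + ((-6)**2 + 2)**2 = -6/7 + (36 + 2)**2 = -6/7 + 38**2 = -6/7 + 1444 = 10102/7 ≈ 1443.1)
R*p = (10102/7)*(-1/38) = -5051/133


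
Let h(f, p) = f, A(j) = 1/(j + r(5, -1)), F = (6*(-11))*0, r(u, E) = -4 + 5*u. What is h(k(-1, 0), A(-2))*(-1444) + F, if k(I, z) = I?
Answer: 1444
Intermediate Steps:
F = 0 (F = -66*0 = 0)
A(j) = 1/(21 + j) (A(j) = 1/(j + (-4 + 5*5)) = 1/(j + (-4 + 25)) = 1/(j + 21) = 1/(21 + j))
h(k(-1, 0), A(-2))*(-1444) + F = -1*(-1444) + 0 = 1444 + 0 = 1444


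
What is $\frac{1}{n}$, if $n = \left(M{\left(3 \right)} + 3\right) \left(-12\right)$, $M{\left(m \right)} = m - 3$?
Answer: $- \frac{1}{36} \approx -0.027778$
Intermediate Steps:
$M{\left(m \right)} = -3 + m$
$n = -36$ ($n = \left(\left(-3 + 3\right) + 3\right) \left(-12\right) = \left(0 + 3\right) \left(-12\right) = 3 \left(-12\right) = -36$)
$\frac{1}{n} = \frac{1}{-36} = - \frac{1}{36}$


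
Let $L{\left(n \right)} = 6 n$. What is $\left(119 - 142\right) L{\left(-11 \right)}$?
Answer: $1518$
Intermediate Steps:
$\left(119 - 142\right) L{\left(-11 \right)} = \left(119 - 142\right) 6 \left(-11\right) = \left(-23\right) \left(-66\right) = 1518$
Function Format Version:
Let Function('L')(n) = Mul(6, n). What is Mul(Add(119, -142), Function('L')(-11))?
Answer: 1518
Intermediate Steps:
Mul(Add(119, -142), Function('L')(-11)) = Mul(Add(119, -142), Mul(6, -11)) = Mul(-23, -66) = 1518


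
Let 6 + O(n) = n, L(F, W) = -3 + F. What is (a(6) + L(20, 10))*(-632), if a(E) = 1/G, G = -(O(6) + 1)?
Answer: -10112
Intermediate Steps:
O(n) = -6 + n
G = -1 (G = -((-6 + 6) + 1) = -(0 + 1) = -1*1 = -1)
a(E) = -1 (a(E) = 1/(-1) = -1)
(a(6) + L(20, 10))*(-632) = (-1 + (-3 + 20))*(-632) = (-1 + 17)*(-632) = 16*(-632) = -10112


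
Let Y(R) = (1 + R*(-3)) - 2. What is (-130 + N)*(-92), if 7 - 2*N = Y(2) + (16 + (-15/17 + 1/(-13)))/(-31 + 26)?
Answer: 12351276/1105 ≈ 11178.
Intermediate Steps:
Y(R) = -1 - 3*R (Y(R) = (1 - 3*R) - 2 = -1 - 3*R)
N = 9397/1105 (N = 7/2 - ((-1 - 3*2) + (16 + (-15/17 + 1/(-13)))/(-31 + 26))/2 = 7/2 - ((-1 - 6) + (16 + (-15*1/17 + 1*(-1/13)))/(-5))/2 = 7/2 - (-7 + (16 + (-15/17 - 1/13))*(-⅕))/2 = 7/2 - (-7 + (16 - 212/221)*(-⅕))/2 = 7/2 - (-7 + (3324/221)*(-⅕))/2 = 7/2 - (-7 - 3324/1105)/2 = 7/2 - ½*(-11059/1105) = 7/2 + 11059/2210 = 9397/1105 ≈ 8.5041)
(-130 + N)*(-92) = (-130 + 9397/1105)*(-92) = -134253/1105*(-92) = 12351276/1105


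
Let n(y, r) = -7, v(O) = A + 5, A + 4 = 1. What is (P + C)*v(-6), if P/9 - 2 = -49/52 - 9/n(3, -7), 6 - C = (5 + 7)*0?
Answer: 9861/182 ≈ 54.181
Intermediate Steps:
A = -3 (A = -4 + 1 = -3)
v(O) = 2 (v(O) = -3 + 5 = 2)
C = 6 (C = 6 - (5 + 7)*0 = 6 - 12*0 = 6 - 1*0 = 6 + 0 = 6)
P = 7677/364 (P = 18 + 9*(-49/52 - 9/(-7)) = 18 + 9*(-49*1/52 - 9*(-1/7)) = 18 + 9*(-49/52 + 9/7) = 18 + 9*(125/364) = 18 + 1125/364 = 7677/364 ≈ 21.091)
(P + C)*v(-6) = (7677/364 + 6)*2 = (9861/364)*2 = 9861/182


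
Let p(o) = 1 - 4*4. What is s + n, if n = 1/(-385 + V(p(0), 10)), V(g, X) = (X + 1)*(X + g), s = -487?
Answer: -214281/440 ≈ -487.00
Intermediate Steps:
p(o) = -15 (p(o) = 1 - 16 = -15)
V(g, X) = (1 + X)*(X + g)
n = -1/440 (n = 1/(-385 + (10 - 15 + 10² + 10*(-15))) = 1/(-385 + (10 - 15 + 100 - 150)) = 1/(-385 - 55) = 1/(-440) = -1/440 ≈ -0.0022727)
s + n = -487 - 1/440 = -214281/440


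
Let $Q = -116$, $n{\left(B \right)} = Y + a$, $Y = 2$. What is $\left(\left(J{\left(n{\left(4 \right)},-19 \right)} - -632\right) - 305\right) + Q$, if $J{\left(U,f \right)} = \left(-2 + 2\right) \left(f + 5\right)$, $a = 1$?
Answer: $211$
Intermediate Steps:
$n{\left(B \right)} = 3$ ($n{\left(B \right)} = 2 + 1 = 3$)
$J{\left(U,f \right)} = 0$ ($J{\left(U,f \right)} = 0 \left(5 + f\right) = 0$)
$\left(\left(J{\left(n{\left(4 \right)},-19 \right)} - -632\right) - 305\right) + Q = \left(\left(0 - -632\right) - 305\right) - 116 = \left(\left(0 + 632\right) - 305\right) - 116 = \left(632 - 305\right) - 116 = 327 - 116 = 211$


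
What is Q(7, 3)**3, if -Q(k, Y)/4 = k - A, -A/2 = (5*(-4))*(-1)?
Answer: -6644672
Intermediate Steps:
A = -40 (A = -2*5*(-4)*(-1) = -(-40)*(-1) = -2*20 = -40)
Q(k, Y) = -160 - 4*k (Q(k, Y) = -4*(k - 1*(-40)) = -4*(k + 40) = -4*(40 + k) = -160 - 4*k)
Q(7, 3)**3 = (-160 - 4*7)**3 = (-160 - 28)**3 = (-188)**3 = -6644672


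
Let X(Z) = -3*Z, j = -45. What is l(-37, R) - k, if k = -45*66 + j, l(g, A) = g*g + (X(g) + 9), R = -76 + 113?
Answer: 4504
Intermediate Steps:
R = 37
l(g, A) = 9 + g² - 3*g (l(g, A) = g*g + (-3*g + 9) = g² + (9 - 3*g) = 9 + g² - 3*g)
k = -3015 (k = -45*66 - 45 = -2970 - 45 = -3015)
l(-37, R) - k = (9 + (-37)² - 3*(-37)) - 1*(-3015) = (9 + 1369 + 111) + 3015 = 1489 + 3015 = 4504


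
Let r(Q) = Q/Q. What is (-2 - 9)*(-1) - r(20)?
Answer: 10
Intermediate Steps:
r(Q) = 1
(-2 - 9)*(-1) - r(20) = (-2 - 9)*(-1) - 1*1 = -11*(-1) - 1 = 11 - 1 = 10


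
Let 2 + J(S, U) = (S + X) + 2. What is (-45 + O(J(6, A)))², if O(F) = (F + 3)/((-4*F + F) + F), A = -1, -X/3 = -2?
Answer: 133225/64 ≈ 2081.6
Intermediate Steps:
X = 6 (X = -3*(-2) = 6)
J(S, U) = 6 + S (J(S, U) = -2 + ((S + 6) + 2) = -2 + ((6 + S) + 2) = -2 + (8 + S) = 6 + S)
O(F) = -(3 + F)/(2*F) (O(F) = (3 + F)/(-3*F + F) = (3 + F)/((-2*F)) = (3 + F)*(-1/(2*F)) = -(3 + F)/(2*F))
(-45 + O(J(6, A)))² = (-45 + (-3 - (6 + 6))/(2*(6 + 6)))² = (-45 + (½)*(-3 - 1*12)/12)² = (-45 + (½)*(1/12)*(-3 - 12))² = (-45 + (½)*(1/12)*(-15))² = (-45 - 5/8)² = (-365/8)² = 133225/64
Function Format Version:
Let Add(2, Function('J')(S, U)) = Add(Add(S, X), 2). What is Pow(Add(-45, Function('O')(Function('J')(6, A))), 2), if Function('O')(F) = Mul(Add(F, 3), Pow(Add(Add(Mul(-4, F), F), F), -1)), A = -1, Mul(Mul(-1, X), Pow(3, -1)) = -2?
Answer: Rational(133225, 64) ≈ 2081.6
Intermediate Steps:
X = 6 (X = Mul(-3, -2) = 6)
Function('J')(S, U) = Add(6, S) (Function('J')(S, U) = Add(-2, Add(Add(S, 6), 2)) = Add(-2, Add(Add(6, S), 2)) = Add(-2, Add(8, S)) = Add(6, S))
Function('O')(F) = Mul(Rational(-1, 2), Pow(F, -1), Add(3, F)) (Function('O')(F) = Mul(Add(3, F), Pow(Add(Mul(-3, F), F), -1)) = Mul(Add(3, F), Pow(Mul(-2, F), -1)) = Mul(Add(3, F), Mul(Rational(-1, 2), Pow(F, -1))) = Mul(Rational(-1, 2), Pow(F, -1), Add(3, F)))
Pow(Add(-45, Function('O')(Function('J')(6, A))), 2) = Pow(Add(-45, Mul(Rational(1, 2), Pow(Add(6, 6), -1), Add(-3, Mul(-1, Add(6, 6))))), 2) = Pow(Add(-45, Mul(Rational(1, 2), Pow(12, -1), Add(-3, Mul(-1, 12)))), 2) = Pow(Add(-45, Mul(Rational(1, 2), Rational(1, 12), Add(-3, -12))), 2) = Pow(Add(-45, Mul(Rational(1, 2), Rational(1, 12), -15)), 2) = Pow(Add(-45, Rational(-5, 8)), 2) = Pow(Rational(-365, 8), 2) = Rational(133225, 64)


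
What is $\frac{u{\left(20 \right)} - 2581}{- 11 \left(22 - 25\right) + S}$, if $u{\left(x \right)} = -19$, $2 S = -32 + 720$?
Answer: $- \frac{200}{29} \approx -6.8966$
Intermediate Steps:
$S = 344$ ($S = \frac{-32 + 720}{2} = \frac{1}{2} \cdot 688 = 344$)
$\frac{u{\left(20 \right)} - 2581}{- 11 \left(22 - 25\right) + S} = \frac{-19 - 2581}{- 11 \left(22 - 25\right) + 344} = - \frac{2600}{\left(-11\right) \left(-3\right) + 344} = - \frac{2600}{33 + 344} = - \frac{2600}{377} = \left(-2600\right) \frac{1}{377} = - \frac{200}{29}$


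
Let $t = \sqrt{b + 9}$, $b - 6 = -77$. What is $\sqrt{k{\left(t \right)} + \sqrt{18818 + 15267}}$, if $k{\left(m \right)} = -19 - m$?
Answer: $\sqrt{-19 + \sqrt{34085} - i \sqrt{62}} \approx 12.873 - 0.30583 i$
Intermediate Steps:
$b = -71$ ($b = 6 - 77 = -71$)
$t = i \sqrt{62}$ ($t = \sqrt{-71 + 9} = \sqrt{-62} = i \sqrt{62} \approx 7.874 i$)
$\sqrt{k{\left(t \right)} + \sqrt{18818 + 15267}} = \sqrt{\left(-19 - i \sqrt{62}\right) + \sqrt{18818 + 15267}} = \sqrt{\left(-19 - i \sqrt{62}\right) + \sqrt{34085}} = \sqrt{-19 + \sqrt{34085} - i \sqrt{62}}$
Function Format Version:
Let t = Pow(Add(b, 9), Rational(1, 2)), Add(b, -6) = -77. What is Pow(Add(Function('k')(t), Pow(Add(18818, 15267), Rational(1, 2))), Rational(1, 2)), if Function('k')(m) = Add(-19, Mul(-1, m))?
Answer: Pow(Add(-19, Pow(34085, Rational(1, 2)), Mul(-1, I, Pow(62, Rational(1, 2)))), Rational(1, 2)) ≈ Add(12.873, Mul(-0.30583, I))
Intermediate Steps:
b = -71 (b = Add(6, -77) = -71)
t = Mul(I, Pow(62, Rational(1, 2))) (t = Pow(Add(-71, 9), Rational(1, 2)) = Pow(-62, Rational(1, 2)) = Mul(I, Pow(62, Rational(1, 2))) ≈ Mul(7.8740, I))
Pow(Add(Function('k')(t), Pow(Add(18818, 15267), Rational(1, 2))), Rational(1, 2)) = Pow(Add(Add(-19, Mul(-1, Mul(I, Pow(62, Rational(1, 2))))), Pow(Add(18818, 15267), Rational(1, 2))), Rational(1, 2)) = Pow(Add(Add(-19, Mul(-1, I, Pow(62, Rational(1, 2)))), Pow(34085, Rational(1, 2))), Rational(1, 2)) = Pow(Add(-19, Pow(34085, Rational(1, 2)), Mul(-1, I, Pow(62, Rational(1, 2)))), Rational(1, 2))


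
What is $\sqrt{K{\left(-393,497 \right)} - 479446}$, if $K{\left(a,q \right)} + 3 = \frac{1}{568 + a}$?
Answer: $\frac{i \sqrt{587325018}}{35} \approx 692.42 i$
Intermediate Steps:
$K{\left(a,q \right)} = -3 + \frac{1}{568 + a}$
$\sqrt{K{\left(-393,497 \right)} - 479446} = \sqrt{\frac{-1703 - -1179}{568 - 393} - 479446} = \sqrt{\frac{-1703 + 1179}{175} - 479446} = \sqrt{\frac{1}{175} \left(-524\right) - 479446} = \sqrt{- \frac{524}{175} - 479446} = \sqrt{- \frac{83903574}{175}} = \frac{i \sqrt{587325018}}{35}$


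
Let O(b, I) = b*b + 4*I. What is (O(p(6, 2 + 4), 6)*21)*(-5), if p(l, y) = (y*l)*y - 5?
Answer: -4677225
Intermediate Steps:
p(l, y) = -5 + l*y² (p(l, y) = (l*y)*y - 5 = l*y² - 5 = -5 + l*y²)
O(b, I) = b² + 4*I
(O(p(6, 2 + 4), 6)*21)*(-5) = (((-5 + 6*(2 + 4)²)² + 4*6)*21)*(-5) = (((-5 + 6*6²)² + 24)*21)*(-5) = (((-5 + 6*36)² + 24)*21)*(-5) = (((-5 + 216)² + 24)*21)*(-5) = ((211² + 24)*21)*(-5) = ((44521 + 24)*21)*(-5) = (44545*21)*(-5) = 935445*(-5) = -4677225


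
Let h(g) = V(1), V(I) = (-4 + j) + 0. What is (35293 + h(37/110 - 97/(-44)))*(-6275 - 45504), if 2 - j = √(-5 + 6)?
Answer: -1827280910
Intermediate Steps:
j = 1 (j = 2 - √(-5 + 6) = 2 - √1 = 2 - 1*1 = 2 - 1 = 1)
V(I) = -3 (V(I) = (-4 + 1) + 0 = -3 + 0 = -3)
h(g) = -3
(35293 + h(37/110 - 97/(-44)))*(-6275 - 45504) = (35293 - 3)*(-6275 - 45504) = 35290*(-51779) = -1827280910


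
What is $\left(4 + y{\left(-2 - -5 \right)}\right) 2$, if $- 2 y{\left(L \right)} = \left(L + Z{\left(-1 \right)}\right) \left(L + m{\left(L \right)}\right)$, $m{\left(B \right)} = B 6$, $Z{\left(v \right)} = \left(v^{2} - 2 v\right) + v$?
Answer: $-97$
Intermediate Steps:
$Z{\left(v \right)} = v^{2} - v$
$m{\left(B \right)} = 6 B$
$y{\left(L \right)} = - \frac{7 L \left(2 + L\right)}{2}$ ($y{\left(L \right)} = - \frac{\left(L - \left(-1 - 1\right)\right) \left(L + 6 L\right)}{2} = - \frac{\left(L - -2\right) 7 L}{2} = - \frac{\left(L + 2\right) 7 L}{2} = - \frac{\left(2 + L\right) 7 L}{2} = - \frac{7 L \left(2 + L\right)}{2}$)
$\left(4 + y{\left(-2 - -5 \right)}\right) 2 = \left(4 + \frac{7 \left(-2 - -5\right) \left(-2 - \left(-2 - -5\right)\right)}{2}\right) 2 = \left(4 + \frac{7 \left(-2 + 5\right) \left(-2 - \left(-2 + 5\right)\right)}{2}\right) 2 = \left(4 + \frac{7}{2} \cdot 3 \left(-2 - 3\right)\right) 2 = \left(4 + \frac{7}{2} \cdot 3 \left(-5\right)\right) 2 = \left(4 - \frac{105}{2}\right) 2 = \left(- \frac{97}{2}\right) 2 = -97$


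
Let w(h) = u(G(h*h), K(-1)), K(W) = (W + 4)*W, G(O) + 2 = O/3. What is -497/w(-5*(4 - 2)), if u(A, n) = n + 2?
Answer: 497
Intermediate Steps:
G(O) = -2 + O/3
K(W) = W*(4 + W) (K(W) = (4 + W)*W = W*(4 + W))
u(A, n) = 2 + n
w(h) = -1 (w(h) = 2 - (4 - 1) = 2 - 1*3 = 2 - 3 = -1)
-497/w(-5*(4 - 2)) = -497/(-1) = -497*(-1) = 497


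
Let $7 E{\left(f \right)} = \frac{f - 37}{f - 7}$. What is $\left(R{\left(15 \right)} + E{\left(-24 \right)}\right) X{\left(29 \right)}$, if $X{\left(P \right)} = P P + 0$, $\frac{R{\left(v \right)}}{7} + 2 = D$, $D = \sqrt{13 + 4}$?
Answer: $- \frac{2503657}{217} + 5887 \sqrt{17} \approx 12735.0$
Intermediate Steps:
$D = \sqrt{17} \approx 4.1231$
$E{\left(f \right)} = \frac{-37 + f}{7 \left(-7 + f\right)}$ ($E{\left(f \right)} = \frac{\left(f - 37\right) \frac{1}{f - 7}}{7} = \frac{\left(-37 + f\right) \frac{1}{-7 + f}}{7} = \frac{\frac{1}{-7 + f} \left(-37 + f\right)}{7} = \frac{-37 + f}{7 \left(-7 + f\right)}$)
$R{\left(v \right)} = -14 + 7 \sqrt{17}$
$X{\left(P \right)} = P^{2}$ ($X{\left(P \right)} = P^{2} + 0 = P^{2}$)
$\left(R{\left(15 \right)} + E{\left(-24 \right)}\right) X{\left(29 \right)} = \left(\left(-14 + 7 \sqrt{17}\right) + \frac{-37 - 24}{7 \left(-7 - 24\right)}\right) 29^{2} = \left(\left(-14 + 7 \sqrt{17}\right) + \frac{1}{7} \frac{1}{-31} \left(-61\right)\right) 841 = \left(\left(-14 + 7 \sqrt{17}\right) + \frac{1}{7} \left(- \frac{1}{31}\right) \left(-61\right)\right) 841 = \left(\left(-14 + 7 \sqrt{17}\right) + \frac{61}{217}\right) 841 = \left(- \frac{2977}{217} + 7 \sqrt{17}\right) 841 = - \frac{2503657}{217} + 5887 \sqrt{17}$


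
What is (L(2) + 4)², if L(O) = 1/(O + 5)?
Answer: 841/49 ≈ 17.163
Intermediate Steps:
L(O) = 1/(5 + O)
(L(2) + 4)² = (1/(5 + 2) + 4)² = (1/7 + 4)² = (⅐ + 4)² = (29/7)² = 841/49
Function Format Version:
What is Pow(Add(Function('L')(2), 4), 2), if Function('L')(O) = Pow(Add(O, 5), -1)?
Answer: Rational(841, 49) ≈ 17.163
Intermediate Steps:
Function('L')(O) = Pow(Add(5, O), -1)
Pow(Add(Function('L')(2), 4), 2) = Pow(Add(Pow(Add(5, 2), -1), 4), 2) = Pow(Add(Pow(7, -1), 4), 2) = Pow(Add(Rational(1, 7), 4), 2) = Pow(Rational(29, 7), 2) = Rational(841, 49)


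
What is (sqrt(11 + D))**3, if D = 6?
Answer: 17*sqrt(17) ≈ 70.093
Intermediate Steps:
(sqrt(11 + D))**3 = (sqrt(11 + 6))**3 = (sqrt(17))**3 = 17*sqrt(17)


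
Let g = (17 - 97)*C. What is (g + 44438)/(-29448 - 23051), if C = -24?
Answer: -46358/52499 ≈ -0.88303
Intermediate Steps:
g = 1920 (g = (17 - 97)*(-24) = -80*(-24) = 1920)
(g + 44438)/(-29448 - 23051) = (1920 + 44438)/(-29448 - 23051) = 46358/(-52499) = 46358*(-1/52499) = -46358/52499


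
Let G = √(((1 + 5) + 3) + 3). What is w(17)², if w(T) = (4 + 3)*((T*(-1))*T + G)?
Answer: 4093117 - 56644*√3 ≈ 3.9950e+6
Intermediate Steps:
G = 2*√3 (G = √((6 + 3) + 3) = √(9 + 3) = √12 = 2*√3 ≈ 3.4641)
w(T) = -7*T² + 14*√3 (w(T) = (4 + 3)*((T*(-1))*T + 2*√3) = 7*((-T)*T + 2*√3) = 7*(-T² + 2*√3) = -7*T² + 14*√3)
w(17)² = (-7*17² + 14*√3)² = (-7*289 + 14*√3)² = (-2023 + 14*√3)²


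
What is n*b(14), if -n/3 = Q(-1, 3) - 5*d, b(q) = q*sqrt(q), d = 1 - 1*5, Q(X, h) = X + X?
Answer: -756*sqrt(14) ≈ -2828.7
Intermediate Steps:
Q(X, h) = 2*X
d = -4 (d = 1 - 5 = -4)
b(q) = q**(3/2)
n = -54 (n = -3*(2*(-1) - 5*(-4)) = -3*(-2 + 20) = -3*18 = -54)
n*b(14) = -756*sqrt(14)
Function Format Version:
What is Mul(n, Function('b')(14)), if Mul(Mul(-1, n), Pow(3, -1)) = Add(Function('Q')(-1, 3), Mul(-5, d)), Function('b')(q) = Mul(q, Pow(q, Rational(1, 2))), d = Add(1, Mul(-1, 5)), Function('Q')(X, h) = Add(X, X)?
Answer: Mul(-756, Pow(14, Rational(1, 2))) ≈ -2828.7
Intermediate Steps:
Function('Q')(X, h) = Mul(2, X)
d = -4 (d = Add(1, -5) = -4)
Function('b')(q) = Pow(q, Rational(3, 2))
n = -54 (n = Mul(-3, Add(Mul(2, -1), Mul(-5, -4))) = Mul(-3, Add(-2, 20)) = Mul(-3, 18) = -54)
Mul(n, Function('b')(14)) = Mul(-54, Pow(14, Rational(3, 2))) = Mul(-54, Mul(14, Pow(14, Rational(1, 2)))) = Mul(-756, Pow(14, Rational(1, 2)))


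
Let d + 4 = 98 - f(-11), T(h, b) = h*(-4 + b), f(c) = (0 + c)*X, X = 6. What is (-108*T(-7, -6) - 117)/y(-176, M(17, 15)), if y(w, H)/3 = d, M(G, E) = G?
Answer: -2559/160 ≈ -15.994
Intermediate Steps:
f(c) = 6*c (f(c) = (0 + c)*6 = c*6 = 6*c)
d = 160 (d = -4 + (98 - 6*(-11)) = -4 + (98 - 1*(-66)) = -4 + (98 + 66) = -4 + 164 = 160)
y(w, H) = 480 (y(w, H) = 3*160 = 480)
(-108*T(-7, -6) - 117)/y(-176, M(17, 15)) = (-(-756)*(-4 - 6) - 117)/480 = (-(-756)*(-10) - 117)*(1/480) = (-108*70 - 117)*(1/480) = (-7560 - 117)*(1/480) = -7677*1/480 = -2559/160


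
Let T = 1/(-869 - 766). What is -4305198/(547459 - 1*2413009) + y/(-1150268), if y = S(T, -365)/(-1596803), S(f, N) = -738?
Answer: 658964868595191541/285545963465976850 ≈ 2.3077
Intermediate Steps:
T = -1/1635 (T = 1/(-1635) = -1/1635 ≈ -0.00061162)
y = 738/1596803 (y = -738/(-1596803) = -738*(-1/1596803) = 738/1596803 ≈ 0.00046217)
-4305198/(547459 - 1*2413009) + y/(-1150268) = -4305198/(547459 - 1*2413009) + (738/1596803)/(-1150268) = -4305198/(547459 - 2413009) + (738/1596803)*(-1/1150268) = -4305198/(-1865550) - 369/918375696602 = -4305198*(-1/1865550) - 369/918375696602 = 717533/310925 - 369/918375696602 = 658964868595191541/285545963465976850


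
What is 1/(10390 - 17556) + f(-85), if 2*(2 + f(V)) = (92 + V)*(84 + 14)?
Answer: 2443605/7166 ≈ 341.00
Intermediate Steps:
f(V) = 4506 + 49*V (f(V) = -2 + ((92 + V)*(84 + 14))/2 = -2 + ((92 + V)*98)/2 = -2 + (9016 + 98*V)/2 = -2 + (4508 + 49*V) = 4506 + 49*V)
1/(10390 - 17556) + f(-85) = 1/(10390 - 17556) + (4506 + 49*(-85)) = 1/(-7166) + (4506 - 4165) = -1/7166 + 341 = 2443605/7166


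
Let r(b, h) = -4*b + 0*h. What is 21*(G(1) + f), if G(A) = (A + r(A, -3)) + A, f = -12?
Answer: -294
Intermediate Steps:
r(b, h) = -4*b (r(b, h) = -4*b + 0 = -4*b)
G(A) = -2*A (G(A) = (A - 4*A) + A = -3*A + A = -2*A)
21*(G(1) + f) = 21*(-2*1 - 12) = 21*(-2 - 12) = 21*(-14) = -294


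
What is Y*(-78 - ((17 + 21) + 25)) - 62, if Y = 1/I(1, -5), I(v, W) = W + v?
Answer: -107/4 ≈ -26.750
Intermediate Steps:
Y = -¼ (Y = 1/(-5 + 1) = 1/(-4) = -¼ ≈ -0.25000)
Y*(-78 - ((17 + 21) + 25)) - 62 = -(-78 - ((17 + 21) + 25))/4 - 62 = -(-78 - (38 + 25))/4 - 62 = -(-78 - 1*63)/4 - 62 = -(-78 - 63)/4 - 62 = -¼*(-141) - 62 = 141/4 - 62 = -107/4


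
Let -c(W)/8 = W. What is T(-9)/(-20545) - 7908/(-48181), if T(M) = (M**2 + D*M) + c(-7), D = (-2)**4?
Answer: 23258161/141411235 ≈ 0.16447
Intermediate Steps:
c(W) = -8*W
D = 16
T(M) = 56 + M**2 + 16*M (T(M) = (M**2 + 16*M) - 8*(-7) = (M**2 + 16*M) + 56 = 56 + M**2 + 16*M)
T(-9)/(-20545) - 7908/(-48181) = (56 + (-9)**2 + 16*(-9))/(-20545) - 7908/(-48181) = (56 + 81 - 144)*(-1/20545) - 7908*(-1/48181) = -7*(-1/20545) + 7908/48181 = 1/2935 + 7908/48181 = 23258161/141411235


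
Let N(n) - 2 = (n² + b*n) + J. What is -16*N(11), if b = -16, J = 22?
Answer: 496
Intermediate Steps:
N(n) = 24 + n² - 16*n (N(n) = 2 + ((n² - 16*n) + 22) = 2 + (22 + n² - 16*n) = 24 + n² - 16*n)
-16*N(11) = -16*(24 + 11² - 16*11) = -16*(24 + 121 - 176) = -16*(-31) = 496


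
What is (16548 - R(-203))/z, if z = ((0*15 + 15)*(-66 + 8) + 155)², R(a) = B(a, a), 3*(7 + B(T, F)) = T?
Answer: 3836/117975 ≈ 0.032515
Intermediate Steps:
B(T, F) = -7 + T/3
R(a) = -7 + a/3
z = 511225 (z = ((0 + 15)*(-58) + 155)² = (15*(-58) + 155)² = (-870 + 155)² = (-715)² = 511225)
(16548 - R(-203))/z = (16548 - (-7 + (⅓)*(-203)))/511225 = (16548 - (-7 - 203/3))*(1/511225) = (16548 - 1*(-224/3))*(1/511225) = (16548 + 224/3)*(1/511225) = (49868/3)*(1/511225) = 3836/117975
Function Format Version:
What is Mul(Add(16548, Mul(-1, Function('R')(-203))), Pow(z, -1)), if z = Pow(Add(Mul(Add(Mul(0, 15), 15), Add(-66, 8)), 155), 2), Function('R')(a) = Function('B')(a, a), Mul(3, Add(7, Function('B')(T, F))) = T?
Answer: Rational(3836, 117975) ≈ 0.032515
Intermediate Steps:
Function('B')(T, F) = Add(-7, Mul(Rational(1, 3), T))
Function('R')(a) = Add(-7, Mul(Rational(1, 3), a))
z = 511225 (z = Pow(Add(Mul(Add(0, 15), -58), 155), 2) = Pow(Add(Mul(15, -58), 155), 2) = Pow(Add(-870, 155), 2) = Pow(-715, 2) = 511225)
Mul(Add(16548, Mul(-1, Function('R')(-203))), Pow(z, -1)) = Mul(Add(16548, Mul(-1, Add(-7, Mul(Rational(1, 3), -203)))), Pow(511225, -1)) = Mul(Add(16548, Mul(-1, Add(-7, Rational(-203, 3)))), Rational(1, 511225)) = Mul(Add(16548, Mul(-1, Rational(-224, 3))), Rational(1, 511225)) = Mul(Add(16548, Rational(224, 3)), Rational(1, 511225)) = Mul(Rational(49868, 3), Rational(1, 511225)) = Rational(3836, 117975)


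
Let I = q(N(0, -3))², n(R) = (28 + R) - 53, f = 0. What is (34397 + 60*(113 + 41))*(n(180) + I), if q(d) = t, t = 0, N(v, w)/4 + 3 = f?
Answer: 6763735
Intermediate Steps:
N(v, w) = -12 (N(v, w) = -12 + 4*0 = -12 + 0 = -12)
q(d) = 0
n(R) = -25 + R
I = 0 (I = 0² = 0)
(34397 + 60*(113 + 41))*(n(180) + I) = (34397 + 60*(113 + 41))*((-25 + 180) + 0) = (34397 + 60*154)*(155 + 0) = (34397 + 9240)*155 = 43637*155 = 6763735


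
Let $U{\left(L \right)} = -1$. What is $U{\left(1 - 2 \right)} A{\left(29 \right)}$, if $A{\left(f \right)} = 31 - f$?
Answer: $-2$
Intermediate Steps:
$U{\left(1 - 2 \right)} A{\left(29 \right)} = - (31 - 29) = \left(-1\right) 2 = -2$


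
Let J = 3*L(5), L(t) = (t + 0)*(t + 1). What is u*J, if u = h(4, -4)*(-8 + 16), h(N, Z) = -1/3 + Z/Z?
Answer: 480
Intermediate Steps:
L(t) = t*(1 + t)
h(N, Z) = ⅔ (h(N, Z) = -1*⅓ + 1 = -⅓ + 1 = ⅔)
J = 90 (J = 3*(5*(1 + 5)) = 3*(5*6) = 3*30 = 90)
u = 16/3 (u = 2*(-8 + 16)/3 = (⅔)*8 = 16/3 ≈ 5.3333)
u*J = (16/3)*90 = 480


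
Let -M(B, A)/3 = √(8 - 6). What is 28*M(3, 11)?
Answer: -84*√2 ≈ -118.79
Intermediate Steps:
M(B, A) = -3*√2 (M(B, A) = -3*√(8 - 6) = -3*√2)
28*M(3, 11) = 28*(-3*√2) = -84*√2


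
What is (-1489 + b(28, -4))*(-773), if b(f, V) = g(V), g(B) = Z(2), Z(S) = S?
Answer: 1149451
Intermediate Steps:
g(B) = 2
b(f, V) = 2
(-1489 + b(28, -4))*(-773) = (-1489 + 2)*(-773) = -1487*(-773) = 1149451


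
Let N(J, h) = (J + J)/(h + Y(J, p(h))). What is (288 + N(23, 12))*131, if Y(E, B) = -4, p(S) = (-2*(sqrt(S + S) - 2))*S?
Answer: 153925/4 ≈ 38481.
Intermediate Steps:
p(S) = S*(4 - 2*sqrt(2)*sqrt(S)) (p(S) = (-2*(sqrt(2*S) - 2))*S = (-2*(sqrt(2)*sqrt(S) - 2))*S = (-2*(-2 + sqrt(2)*sqrt(S)))*S = (4 - 2*sqrt(2)*sqrt(S))*S = S*(4 - 2*sqrt(2)*sqrt(S)))
N(J, h) = 2*J/(-4 + h) (N(J, h) = (J + J)/(h - 4) = (2*J)/(-4 + h) = 2*J/(-4 + h))
(288 + N(23, 12))*131 = (288 + 2*23/(-4 + 12))*131 = (288 + 2*23/8)*131 = (288 + 2*23*(1/8))*131 = (288 + 23/4)*131 = (1175/4)*131 = 153925/4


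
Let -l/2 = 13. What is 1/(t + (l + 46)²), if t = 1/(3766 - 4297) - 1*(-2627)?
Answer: 531/1607336 ≈ 0.00033036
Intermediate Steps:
l = -26 (l = -2*13 = -26)
t = 1394936/531 (t = 1/(-531) + 2627 = -1/531 + 2627 = 1394936/531 ≈ 2627.0)
1/(t + (l + 46)²) = 1/(1394936/531 + (-26 + 46)²) = 1/(1394936/531 + 20²) = 1/(1394936/531 + 400) = 1/(1607336/531) = 531/1607336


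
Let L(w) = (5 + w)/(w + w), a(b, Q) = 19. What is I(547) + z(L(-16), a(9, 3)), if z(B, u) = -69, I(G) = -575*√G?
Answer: -69 - 575*√547 ≈ -13517.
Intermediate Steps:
L(w) = (5 + w)/(2*w) (L(w) = (5 + w)/((2*w)) = (5 + w)*(1/(2*w)) = (5 + w)/(2*w))
I(547) + z(L(-16), a(9, 3)) = -575*√547 - 69 = -69 - 575*√547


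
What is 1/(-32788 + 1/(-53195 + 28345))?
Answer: -24850/814781801 ≈ -3.0499e-5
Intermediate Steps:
1/(-32788 + 1/(-53195 + 28345)) = 1/(-32788 + 1/(-24850)) = 1/(-32788 - 1/24850) = 1/(-814781801/24850) = -24850/814781801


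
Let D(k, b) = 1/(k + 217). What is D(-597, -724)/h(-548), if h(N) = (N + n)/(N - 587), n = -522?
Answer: -227/81320 ≈ -0.0027914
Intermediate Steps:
h(N) = (-522 + N)/(-587 + N) (h(N) = (N - 522)/(N - 587) = (-522 + N)/(-587 + N))
D(k, b) = 1/(217 + k)
D(-597, -724)/h(-548) = 1/((217 - 597)*(((-522 - 548)/(-587 - 548)))) = 1/((-380)*((-1070/(-1135)))) = -1/(380*((-1/1135*(-1070)))) = -1/(380*214/227) = -1/380*227/214 = -227/81320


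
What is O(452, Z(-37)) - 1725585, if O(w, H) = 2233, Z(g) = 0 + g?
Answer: -1723352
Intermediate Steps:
Z(g) = g
O(452, Z(-37)) - 1725585 = 2233 - 1725585 = -1723352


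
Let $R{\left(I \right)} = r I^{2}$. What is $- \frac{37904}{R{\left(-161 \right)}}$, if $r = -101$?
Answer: $\frac{1648}{113827} \approx 0.014478$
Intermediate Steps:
$R{\left(I \right)} = - 101 I^{2}$
$- \frac{37904}{R{\left(-161 \right)}} = - \frac{37904}{\left(-101\right) \left(-161\right)^{2}} = - \frac{37904}{\left(-101\right) 25921} = - \frac{37904}{-2618021} = \left(-37904\right) \left(- \frac{1}{2618021}\right) = \frac{1648}{113827}$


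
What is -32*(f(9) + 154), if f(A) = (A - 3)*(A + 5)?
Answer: -7616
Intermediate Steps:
f(A) = (-3 + A)*(5 + A)
-32*(f(9) + 154) = -32*((-15 + 9² + 2*9) + 154) = -32*((-15 + 81 + 18) + 154) = -32*(84 + 154) = -32*238 = -7616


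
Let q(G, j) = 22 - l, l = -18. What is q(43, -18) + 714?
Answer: 754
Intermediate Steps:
q(G, j) = 40 (q(G, j) = 22 - 1*(-18) = 22 + 18 = 40)
q(43, -18) + 714 = 40 + 714 = 754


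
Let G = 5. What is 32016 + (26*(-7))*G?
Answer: 31106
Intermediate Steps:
32016 + (26*(-7))*G = 32016 + (26*(-7))*5 = 32016 - 182*5 = 32016 - 910 = 31106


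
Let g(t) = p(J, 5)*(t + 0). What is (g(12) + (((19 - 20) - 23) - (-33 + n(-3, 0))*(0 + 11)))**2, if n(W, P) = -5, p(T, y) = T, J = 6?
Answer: 217156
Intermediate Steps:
g(t) = 6*t (g(t) = 6*(t + 0) = 6*t)
(g(12) + (((19 - 20) - 23) - (-33 + n(-3, 0))*(0 + 11)))**2 = (6*12 + (((19 - 20) - 23) - (-33 - 5)*(0 + 11)))**2 = (72 + ((-1 - 23) - (-38)*11))**2 = (72 + (-24 - 1*(-418)))**2 = (72 + (-24 + 418))**2 = (72 + 394)**2 = 466**2 = 217156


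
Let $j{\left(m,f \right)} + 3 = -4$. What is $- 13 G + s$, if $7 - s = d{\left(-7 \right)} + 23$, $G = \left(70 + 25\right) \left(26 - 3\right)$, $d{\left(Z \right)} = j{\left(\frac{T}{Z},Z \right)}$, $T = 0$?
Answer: $-28414$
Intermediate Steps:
$j{\left(m,f \right)} = -7$ ($j{\left(m,f \right)} = -3 - 4 = -7$)
$d{\left(Z \right)} = -7$
$G = 2185$ ($G = 95 \cdot 23 = 2185$)
$s = -9$ ($s = 7 - \left(-7 + 23\right) = 7 - 16 = -9$)
$- 13 G + s = \left(-13\right) 2185 - 9 = -28405 - 9 = -28414$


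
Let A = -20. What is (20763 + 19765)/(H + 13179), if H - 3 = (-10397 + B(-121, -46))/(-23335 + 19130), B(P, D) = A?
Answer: 170420240/55440727 ≈ 3.0739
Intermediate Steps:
B(P, D) = -20
H = 23032/4205 (H = 3 + (-10397 - 20)/(-23335 + 19130) = 3 - 10417/(-4205) = 3 - 10417*(-1/4205) = 3 + 10417/4205 = 23032/4205 ≈ 5.4773)
(20763 + 19765)/(H + 13179) = (20763 + 19765)/(23032/4205 + 13179) = 40528/(55440727/4205) = 40528*(4205/55440727) = 170420240/55440727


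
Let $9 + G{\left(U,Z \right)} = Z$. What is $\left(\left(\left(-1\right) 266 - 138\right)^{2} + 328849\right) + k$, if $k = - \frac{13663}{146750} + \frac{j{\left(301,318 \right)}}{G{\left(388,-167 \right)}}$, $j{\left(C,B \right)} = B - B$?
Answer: $\frac{72210525087}{146750} \approx 4.9207 \cdot 10^{5}$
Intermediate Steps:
$j{\left(C,B \right)} = 0$
$G{\left(U,Z \right)} = -9 + Z$
$k = - \frac{13663}{146750}$ ($k = - \frac{13663}{146750} + \frac{0}{-9 - 167} = \left(-13663\right) \frac{1}{146750} + \frac{0}{-176} = - \frac{13663}{146750} + 0 \left(- \frac{1}{176}\right) = - \frac{13663}{146750} + 0 = - \frac{13663}{146750} \approx -0.093104$)
$\left(\left(\left(-1\right) 266 - 138\right)^{2} + 328849\right) + k = \left(\left(\left(-1\right) 266 - 138\right)^{2} + 328849\right) - \frac{13663}{146750} = \left(\left(-266 - 138\right)^{2} + 328849\right) - \frac{13663}{146750} = \left(\left(-404\right)^{2} + 328849\right) - \frac{13663}{146750} = \left(163216 + 328849\right) - \frac{13663}{146750} = 492065 - \frac{13663}{146750} = \frac{72210525087}{146750}$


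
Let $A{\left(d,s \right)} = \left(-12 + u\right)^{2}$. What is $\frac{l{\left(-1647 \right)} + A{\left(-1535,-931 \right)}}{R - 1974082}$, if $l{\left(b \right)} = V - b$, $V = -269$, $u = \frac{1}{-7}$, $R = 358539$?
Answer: $- \frac{74747}{79161607} \approx -0.00094423$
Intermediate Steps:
$u = - \frac{1}{7} \approx -0.14286$
$l{\left(b \right)} = -269 - b$
$A{\left(d,s \right)} = \frac{7225}{49}$ ($A{\left(d,s \right)} = \left(-12 - \frac{1}{7}\right)^{2} = \left(- \frac{85}{7}\right)^{2} = \frac{7225}{49}$)
$\frac{l{\left(-1647 \right)} + A{\left(-1535,-931 \right)}}{R - 1974082} = \frac{\left(-269 - -1647\right) + \frac{7225}{49}}{358539 - 1974082} = \frac{\left(-269 + 1647\right) + \frac{7225}{49}}{-1615543} = \left(1378 + \frac{7225}{49}\right) \left(- \frac{1}{1615543}\right) = \frac{74747}{49} \left(- \frac{1}{1615543}\right) = - \frac{74747}{79161607}$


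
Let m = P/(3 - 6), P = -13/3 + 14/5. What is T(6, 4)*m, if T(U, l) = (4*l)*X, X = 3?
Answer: 368/15 ≈ 24.533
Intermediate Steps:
T(U, l) = 12*l (T(U, l) = (4*l)*3 = 12*l)
P = -23/15 (P = -13*⅓ + 14*(⅕) = -13/3 + 14/5 = -23/15 ≈ -1.5333)
m = 23/45 (m = -23/15/(3 - 6) = -23/15/(-3) = -⅓*(-23/15) = 23/45 ≈ 0.51111)
T(6, 4)*m = (12*4)*(23/45) = 48*(23/45) = 368/15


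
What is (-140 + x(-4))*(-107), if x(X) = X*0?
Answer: 14980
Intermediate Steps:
x(X) = 0
(-140 + x(-4))*(-107) = (-140 + 0)*(-107) = -140*(-107) = 14980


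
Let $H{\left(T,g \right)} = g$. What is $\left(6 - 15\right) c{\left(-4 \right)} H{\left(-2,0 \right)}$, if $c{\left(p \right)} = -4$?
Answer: $0$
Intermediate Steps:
$\left(6 - 15\right) c{\left(-4 \right)} H{\left(-2,0 \right)} = \left(6 - 15\right) \left(-4\right) 0 = \left(-9\right) \left(-4\right) 0 = 36 \cdot 0 = 0$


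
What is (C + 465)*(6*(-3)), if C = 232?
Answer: -12546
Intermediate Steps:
(C + 465)*(6*(-3)) = (232 + 465)*(6*(-3)) = 697*(-18) = -12546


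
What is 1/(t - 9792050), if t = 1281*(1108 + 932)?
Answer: -1/7178810 ≈ -1.3930e-7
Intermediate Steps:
t = 2613240 (t = 1281*2040 = 2613240)
1/(t - 9792050) = 1/(2613240 - 9792050) = 1/(-7178810) = -1/7178810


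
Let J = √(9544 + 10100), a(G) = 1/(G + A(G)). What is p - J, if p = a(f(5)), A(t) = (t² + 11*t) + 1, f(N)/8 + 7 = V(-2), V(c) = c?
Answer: 1/4321 - 2*√4911 ≈ -140.16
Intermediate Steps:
f(N) = -72 (f(N) = -56 + 8*(-2) = -56 - 16 = -72)
A(t) = 1 + t² + 11*t
a(G) = 1/(1 + G² + 12*G) (a(G) = 1/(G + (1 + G² + 11*G)) = 1/(1 + G² + 12*G))
J = 2*√4911 (J = √19644 = 2*√4911 ≈ 140.16)
p = 1/4321 (p = 1/(1 + (-72)² + 12*(-72)) = 1/(1 + 5184 - 864) = 1/4321 ≈ 0.00023143)
p - J = 1/4321 - 2*√4911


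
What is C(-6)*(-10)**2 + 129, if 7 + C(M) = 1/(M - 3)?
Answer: -5239/9 ≈ -582.11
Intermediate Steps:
C(M) = -7 + 1/(-3 + M) (C(M) = -7 + 1/(M - 3) = -7 + 1/(-3 + M))
C(-6)*(-10)**2 + 129 = ((22 - 7*(-6))/(-3 - 6))*(-10)**2 + 129 = ((22 + 42)/(-9))*100 + 129 = -1/9*64*100 + 129 = -64/9*100 + 129 = -6400/9 + 129 = -5239/9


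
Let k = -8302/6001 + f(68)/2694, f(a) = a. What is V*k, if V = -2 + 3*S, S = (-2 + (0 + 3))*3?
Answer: -76851320/8083347 ≈ -9.5074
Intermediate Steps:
S = 3 (S = (-2 + 3)*3 = 1*3 = 3)
k = -10978760/8083347 (k = -8302/6001 + 68/2694 = -8302*1/6001 + 68*(1/2694) = -8302/6001 + 34/1347 = -10978760/8083347 ≈ -1.3582)
V = 7 (V = -2 + 3*3 = -2 + 9 = 7)
V*k = 7*(-10978760/8083347) = -76851320/8083347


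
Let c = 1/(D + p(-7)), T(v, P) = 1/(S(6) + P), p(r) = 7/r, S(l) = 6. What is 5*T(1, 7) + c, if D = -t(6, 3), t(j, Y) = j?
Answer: 22/91 ≈ 0.24176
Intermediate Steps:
D = -6 (D = -1*6 = -6)
T(v, P) = 1/(6 + P)
c = -⅐ (c = 1/(-6 + 7/(-7)) = 1/(-6 + 7*(-⅐)) = 1/(-6 - 1) = 1/(-7) = -⅐ ≈ -0.14286)
5*T(1, 7) + c = 5/(6 + 7) - ⅐ = 5/13 - ⅐ = 22/91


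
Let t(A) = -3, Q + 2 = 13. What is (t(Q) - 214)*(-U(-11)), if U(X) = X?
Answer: -2387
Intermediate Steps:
Q = 11 (Q = -2 + 13 = 11)
(t(Q) - 214)*(-U(-11)) = (-3 - 214)*(-1*(-11)) = -217*11 = -2387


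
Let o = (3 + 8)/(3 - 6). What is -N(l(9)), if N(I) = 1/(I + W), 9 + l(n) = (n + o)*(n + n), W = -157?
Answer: 1/70 ≈ 0.014286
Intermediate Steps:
o = -11/3 (o = 11/(-3) = 11*(-⅓) = -11/3 ≈ -3.6667)
l(n) = -9 + 2*n*(-11/3 + n) (l(n) = -9 + (n - 11/3)*(n + n) = -9 + (-11/3 + n)*(2*n) = -9 + 2*n*(-11/3 + n))
N(I) = 1/(-157 + I) (N(I) = 1/(I - 157) = 1/(-157 + I))
-N(l(9)) = -1/(-157 + (-9 + 2*9² - 22/3*9)) = -1/(-157 + (-9 + 2*81 - 66)) = -1/(-157 + (-9 + 162 - 66)) = -1/(-157 + 87) = -1/(-70) = -1*(-1/70) = 1/70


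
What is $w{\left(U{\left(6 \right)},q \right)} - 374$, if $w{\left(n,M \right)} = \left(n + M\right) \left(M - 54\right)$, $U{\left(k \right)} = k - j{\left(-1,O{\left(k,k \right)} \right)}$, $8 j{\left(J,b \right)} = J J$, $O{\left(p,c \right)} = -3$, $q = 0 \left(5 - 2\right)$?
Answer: $- \frac{2765}{4} \approx -691.25$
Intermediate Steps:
$q = 0$ ($q = 0 \cdot 3 = 0$)
$j{\left(J,b \right)} = \frac{J^{2}}{8}$ ($j{\left(J,b \right)} = \frac{J J}{8} = \frac{J^{2}}{8}$)
$U{\left(k \right)} = - \frac{1}{8} + k$ ($U{\left(k \right)} = k - \frac{\left(-1\right)^{2}}{8} = k - \frac{1}{8} \cdot 1 = k - \frac{1}{8} = - \frac{1}{8} + k$)
$w{\left(n,M \right)} = \left(-54 + M\right) \left(M + n\right)$ ($w{\left(n,M \right)} = \left(M + n\right) \left(-54 + M\right) = \left(-54 + M\right) \left(M + n\right)$)
$w{\left(U{\left(6 \right)},q \right)} - 374 = \left(0^{2} - 0 - 54 \left(- \frac{1}{8} + 6\right) + 0 \left(- \frac{1}{8} + 6\right)\right) - 374 = \left(0 + 0 - \frac{1269}{4} + 0 \cdot \frac{47}{8}\right) - 374 = \left(0 + 0 - \frac{1269}{4} + 0\right) - 374 = - \frac{1269}{4} - 374 = - \frac{2765}{4}$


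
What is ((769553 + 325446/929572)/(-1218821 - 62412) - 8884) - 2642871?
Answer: -1579118235721120571/595499161138 ≈ -2.6518e+6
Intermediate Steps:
((769553 + 325446/929572)/(-1218821 - 62412) - 8884) - 2642871 = ((769553 + 325446*(1/929572))/(-1281233) - 8884) - 2642871 = ((769553 + 162723/464786)*(-1/1281233) - 8884) - 2642871 = ((357677623381/464786)*(-1/1281233) - 8884) - 2642871 = (-357677623381/595499161138 - 8884) - 2642871 = -5290772225173373/595499161138 - 2642871 = -1579118235721120571/595499161138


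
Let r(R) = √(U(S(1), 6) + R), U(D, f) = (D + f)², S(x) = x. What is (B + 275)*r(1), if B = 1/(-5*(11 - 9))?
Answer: 2749*√2/2 ≈ 1943.8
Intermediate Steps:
r(R) = √(49 + R) (r(R) = √((1 + 6)² + R) = √(7² + R) = √(49 + R))
B = -⅒ (B = 1/(-5*2) = 1/(-10) = -⅒ ≈ -0.10000)
(B + 275)*r(1) = (-⅒ + 275)*√(49 + 1) = 2749*√50/10 = 2749*(5*√2)/10 = 2749*√2/2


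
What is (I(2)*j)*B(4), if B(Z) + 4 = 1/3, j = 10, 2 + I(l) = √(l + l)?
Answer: 0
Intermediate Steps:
I(l) = -2 + √2*√l (I(l) = -2 + √(l + l) = -2 + √(2*l) = -2 + √2*√l)
B(Z) = -11/3 (B(Z) = -4 + 1/3 = -4 + ⅓ = -11/3)
(I(2)*j)*B(4) = ((-2 + √2*√2)*10)*(-11/3) = ((-2 + 2)*10)*(-11/3) = (0*10)*(-11/3) = 0*(-11/3) = 0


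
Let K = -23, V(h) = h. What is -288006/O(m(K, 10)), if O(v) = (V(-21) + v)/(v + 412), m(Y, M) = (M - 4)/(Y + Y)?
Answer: 454713473/81 ≈ 5.6137e+6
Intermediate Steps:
m(Y, M) = (-4 + M)/(2*Y) (m(Y, M) = (-4 + M)/((2*Y)) = (-4 + M)*(1/(2*Y)) = (-4 + M)/(2*Y))
O(v) = (-21 + v)/(412 + v) (O(v) = (-21 + v)/(v + 412) = (-21 + v)/(412 + v))
-288006/O(m(K, 10)) = -288006*(412 + (1/2)*(-4 + 10)/(-23))/(-21 + (1/2)*(-4 + 10)/(-23)) = -288006*(412 + (1/2)*(-1/23)*6)/(-21 + (1/2)*(-1/23)*6) = -288006*(412 - 3/23)/(-21 - 3/23) = -288006/(-486/23/(9473/23)) = -288006/((23/9473)*(-486/23)) = -288006/(-486/9473) = -288006*(-9473/486) = 454713473/81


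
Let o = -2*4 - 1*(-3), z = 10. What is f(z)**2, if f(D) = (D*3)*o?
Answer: 22500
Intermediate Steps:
o = -5 (o = -8 + 3 = -5)
f(D) = -15*D (f(D) = (D*3)*(-5) = (3*D)*(-5) = -15*D)
f(z)**2 = (-15*10)**2 = (-150)**2 = 22500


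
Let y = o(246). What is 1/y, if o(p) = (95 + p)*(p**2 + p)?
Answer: 1/20719842 ≈ 4.8263e-8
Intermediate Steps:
o(p) = (95 + p)*(p + p**2)
y = 20719842 (y = 246*(95 + 246**2 + 96*246) = 246*(95 + 60516 + 23616) = 246*84227 = 20719842)
1/y = 1/20719842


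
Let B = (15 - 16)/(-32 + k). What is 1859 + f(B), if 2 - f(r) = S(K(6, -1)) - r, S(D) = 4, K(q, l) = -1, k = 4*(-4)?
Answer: 89137/48 ≈ 1857.0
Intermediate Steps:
k = -16
B = 1/48 (B = (15 - 16)/(-32 - 16) = -1/(-48) = -1*(-1/48) = 1/48 ≈ 0.020833)
f(r) = -2 + r (f(r) = 2 - (4 - r) = 2 + (-4 + r) = -2 + r)
1859 + f(B) = 1859 + (-2 + 1/48) = 1859 - 95/48 = 89137/48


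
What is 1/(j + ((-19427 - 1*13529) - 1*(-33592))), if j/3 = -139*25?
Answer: -1/9789 ≈ -0.00010216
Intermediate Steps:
j = -10425 (j = 3*(-139*25) = 3*(-3475) = -10425)
1/(j + ((-19427 - 1*13529) - 1*(-33592))) = 1/(-10425 + ((-19427 - 1*13529) - 1*(-33592))) = 1/(-10425 + ((-19427 - 13529) + 33592)) = 1/(-10425 + (-32956 + 33592)) = 1/(-10425 + 636) = 1/(-9789) = -1/9789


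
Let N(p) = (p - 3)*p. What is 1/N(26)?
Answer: 1/598 ≈ 0.0016722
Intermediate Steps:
N(p) = p*(-3 + p) (N(p) = (-3 + p)*p = p*(-3 + p))
1/N(26) = 1/(26*(-3 + 26)) = 1/(26*23) = 1/598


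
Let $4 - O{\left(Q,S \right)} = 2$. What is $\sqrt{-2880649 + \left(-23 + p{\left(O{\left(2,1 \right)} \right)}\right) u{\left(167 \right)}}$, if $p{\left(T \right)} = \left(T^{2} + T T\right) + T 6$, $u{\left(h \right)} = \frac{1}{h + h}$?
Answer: $\frac{i \sqrt{321353680846}}{334} \approx 1697.2 i$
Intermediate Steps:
$O{\left(Q,S \right)} = 2$ ($O{\left(Q,S \right)} = 4 - 2 = 2$)
$u{\left(h \right)} = \frac{1}{2 h}$
$p{\left(T \right)} = 2 T^{2} + 6 T$ ($p{\left(T \right)} = \left(T^{2} + T^{2}\right) + 6 T = 2 T^{2} + 6 T$)
$\sqrt{-2880649 + \left(-23 + p{\left(O{\left(2,1 \right)} \right)}\right) u{\left(167 \right)}} = \sqrt{-2880649 + \left(-23 + 2 \cdot 2 \left(3 + 2\right)\right) \frac{1}{2 \cdot 167}} = \sqrt{-2880649 + \left(-23 + 2 \cdot 2 \cdot 5\right) \frac{1}{2} \cdot \frac{1}{167}} = \sqrt{-2880649 + \left(-23 + 20\right) \frac{1}{334}} = \sqrt{-2880649 - \frac{3}{334}} = \sqrt{- \frac{962136769}{334}} = \frac{i \sqrt{321353680846}}{334}$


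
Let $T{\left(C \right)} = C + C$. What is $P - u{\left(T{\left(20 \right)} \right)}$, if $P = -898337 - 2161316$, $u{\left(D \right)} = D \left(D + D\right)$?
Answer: $-3062853$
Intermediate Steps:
$T{\left(C \right)} = 2 C$
$u{\left(D \right)} = 2 D^{2}$ ($u{\left(D \right)} = D 2 D = 2 D^{2}$)
$P = -3059653$ ($P = -898337 - 2161316 = -3059653$)
$P - u{\left(T{\left(20 \right)} \right)} = -3059653 - 2 \left(2 \cdot 20\right)^{2} = -3059653 - 2 \cdot 40^{2} = -3059653 - 2 \cdot 1600 = -3059653 - 3200 = -3062853$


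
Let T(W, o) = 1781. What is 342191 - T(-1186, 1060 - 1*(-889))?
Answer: 340410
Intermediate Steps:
342191 - T(-1186, 1060 - 1*(-889)) = 342191 - 1*1781 = 342191 - 1781 = 340410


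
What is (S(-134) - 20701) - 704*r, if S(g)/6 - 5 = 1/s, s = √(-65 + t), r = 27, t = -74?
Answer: -39679 - 6*I*√139/139 ≈ -39679.0 - 0.50891*I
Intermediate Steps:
s = I*√139 (s = √(-65 - 74) = √(-139) = I*√139 ≈ 11.79*I)
S(g) = 30 - 6*I*√139/139 (S(g) = 30 + 6/((I*√139)) = 30 + 6*(-I*√139/139) = 30 - 6*I*√139/139)
(S(-134) - 20701) - 704*r = ((30 - 6*I*√139/139) - 20701) - 704*27 = (-20671 - 6*I*√139/139) - 19008 = -39679 - 6*I*√139/139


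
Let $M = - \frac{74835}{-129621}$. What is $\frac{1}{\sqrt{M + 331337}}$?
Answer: $\frac{\sqrt{73080795077}}{155609812} \approx 0.0017373$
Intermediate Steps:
$M = \frac{24945}{43207}$ ($M = \left(-74835\right) \left(- \frac{1}{129621}\right) = \frac{24945}{43207} \approx 0.57734$)
$\frac{1}{\sqrt{M + 331337}} = \frac{1}{\sqrt{\frac{24945}{43207} + 331337}} = \frac{1}{\sqrt{\frac{14316102704}{43207}}} = \frac{1}{\frac{92}{43207} \sqrt{73080795077}} = \frac{\sqrt{73080795077}}{155609812}$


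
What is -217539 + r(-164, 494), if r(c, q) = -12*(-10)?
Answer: -217419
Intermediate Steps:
r(c, q) = 120
-217539 + r(-164, 494) = -217539 + 120 = -217419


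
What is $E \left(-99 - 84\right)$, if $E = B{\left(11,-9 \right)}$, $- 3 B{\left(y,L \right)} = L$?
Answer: $-549$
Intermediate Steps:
$B{\left(y,L \right)} = - \frac{L}{3}$
$E = 3$ ($E = \left(- \frac{1}{3}\right) \left(-9\right) = 3$)
$E \left(-99 - 84\right) = 3 \left(-99 - 84\right) = 3 \left(-183\right) = -549$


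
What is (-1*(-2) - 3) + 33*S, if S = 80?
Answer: 2639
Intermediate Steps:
(-1*(-2) - 3) + 33*S = (-1*(-2) - 3) + 33*80 = (2 - 3) + 2640 = -1 + 2640 = 2639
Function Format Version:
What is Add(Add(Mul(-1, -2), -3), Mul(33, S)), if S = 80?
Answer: 2639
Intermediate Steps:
Add(Add(Mul(-1, -2), -3), Mul(33, S)) = Add(Add(Mul(-1, -2), -3), Mul(33, 80)) = Add(Add(2, -3), 2640) = Add(-1, 2640) = 2639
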